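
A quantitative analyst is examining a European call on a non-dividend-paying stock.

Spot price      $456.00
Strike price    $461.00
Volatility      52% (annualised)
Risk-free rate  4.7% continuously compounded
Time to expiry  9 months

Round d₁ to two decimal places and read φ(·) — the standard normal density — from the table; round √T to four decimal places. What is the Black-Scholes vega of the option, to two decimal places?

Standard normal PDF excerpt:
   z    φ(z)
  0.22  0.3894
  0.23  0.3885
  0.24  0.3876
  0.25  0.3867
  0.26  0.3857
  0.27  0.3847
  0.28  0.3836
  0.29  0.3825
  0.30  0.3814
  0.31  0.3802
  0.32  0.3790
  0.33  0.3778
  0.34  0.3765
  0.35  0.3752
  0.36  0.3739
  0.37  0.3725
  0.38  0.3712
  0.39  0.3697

151.48

σ√T = 0.52 × 0.8660 = 0.4503
ln(S/K) + (r + σ²/2)T = ln(456/461) + (0.047 + 0.52²/2)·0.75 = -0.0109 + 0.1367 = 0.1257
d₁ = 0.1257 / 0.4503 = 0.2792 → 0.28
√T = √0.75 = 0.8660
φ(d₁) = φ(0.28) = 0.3836
vega = S·φ(d₁)·√T = 456·0.3836·0.8660 = 151.4821
(Call and put vega coincide under Black-Scholes.)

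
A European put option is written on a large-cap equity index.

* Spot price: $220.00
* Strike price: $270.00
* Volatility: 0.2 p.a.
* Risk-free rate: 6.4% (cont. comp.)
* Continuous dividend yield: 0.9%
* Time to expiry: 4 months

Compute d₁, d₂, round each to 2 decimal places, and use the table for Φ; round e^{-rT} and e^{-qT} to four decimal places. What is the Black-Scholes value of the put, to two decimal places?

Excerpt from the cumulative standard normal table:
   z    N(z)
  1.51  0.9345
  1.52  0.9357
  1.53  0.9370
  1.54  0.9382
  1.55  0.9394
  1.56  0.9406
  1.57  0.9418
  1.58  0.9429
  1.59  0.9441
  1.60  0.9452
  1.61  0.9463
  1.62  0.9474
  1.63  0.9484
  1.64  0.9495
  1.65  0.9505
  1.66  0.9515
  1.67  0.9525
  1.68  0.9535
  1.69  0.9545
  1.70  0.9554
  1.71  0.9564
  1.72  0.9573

$45.44

σ√T = 0.2·√0.3333 = 0.1155
d₁ = [ln(220/270) + (0.064 − 0.009 + ½·0.2²)·0.3333] / (σ√T) = (-0.2048 + 0.0250) / 0.1155 = -1.5571 which rounds to -1.56
d₂ = -1.5571 − 0.1155 = -1.6725 which rounds to -1.67
exp(−qT) = exp(−0.009·0.3333) = 0.9970;  exp(−rT) = exp(−0.064·0.3333) = 0.9789
P = 270·0.9789·N(1.67) − 220·0.9970·N(1.56) = 270·0.9789·0.9525 − 220·0.9970·0.9406 = 251.7486 − 206.3112 = 45.4374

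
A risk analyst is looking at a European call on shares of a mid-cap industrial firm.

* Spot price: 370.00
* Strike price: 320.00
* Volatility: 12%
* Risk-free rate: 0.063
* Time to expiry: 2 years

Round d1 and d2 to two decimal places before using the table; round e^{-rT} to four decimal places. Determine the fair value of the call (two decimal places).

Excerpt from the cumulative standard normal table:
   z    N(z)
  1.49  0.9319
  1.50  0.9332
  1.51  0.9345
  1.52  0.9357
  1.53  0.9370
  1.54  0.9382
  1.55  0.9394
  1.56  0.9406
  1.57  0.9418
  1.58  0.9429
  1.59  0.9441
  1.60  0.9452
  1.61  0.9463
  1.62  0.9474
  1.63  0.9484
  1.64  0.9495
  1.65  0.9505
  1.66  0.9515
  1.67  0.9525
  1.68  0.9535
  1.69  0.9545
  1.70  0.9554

89.16

σ√T = 0.12·√2 = 0.1697
d₁ = [ln(370/320) + (0.063 + ½·0.12²)·2] / (σ√T) = (0.1452 + 0.1404) / 0.1697 = 1.6828 → 1.68
d₂ = 1.6828 − 0.1697 = 1.5131 → 1.51
exp(−rT) = exp(−0.063·2) = 0.8816
N(d₁) = N(1.68) = 0.9535;  N(d₂) = N(1.51) = 0.9345
C = 370·0.9535 − 320·0.8816·0.9345 = 352.7950 − 263.6337 = 89.1613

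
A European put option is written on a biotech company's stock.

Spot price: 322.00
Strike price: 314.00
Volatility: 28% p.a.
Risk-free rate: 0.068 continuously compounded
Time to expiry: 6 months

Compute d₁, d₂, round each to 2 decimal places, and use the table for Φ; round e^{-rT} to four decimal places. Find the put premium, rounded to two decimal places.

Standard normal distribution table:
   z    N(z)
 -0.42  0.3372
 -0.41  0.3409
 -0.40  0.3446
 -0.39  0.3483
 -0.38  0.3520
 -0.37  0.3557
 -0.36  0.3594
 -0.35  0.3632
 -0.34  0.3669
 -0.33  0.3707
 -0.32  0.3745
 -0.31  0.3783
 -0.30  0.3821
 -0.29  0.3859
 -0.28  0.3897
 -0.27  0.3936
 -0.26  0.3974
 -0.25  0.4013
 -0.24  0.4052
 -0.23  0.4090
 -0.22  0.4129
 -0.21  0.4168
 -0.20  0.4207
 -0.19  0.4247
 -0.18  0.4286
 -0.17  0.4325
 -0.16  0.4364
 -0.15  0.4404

16.73

σ√T = 0.28·√0.5 = 0.1980
d₁ = [ln(322/314) + (0.068 + 0.28²/2)·0.5] / 0.1980 = [0.0252 + 0.0536] / 0.1980 = 0.3978 → 0.40
d₂ = d₁ − σ√T = 0.3978 − 0.1980 = 0.1998 → 0.20
exp(−rT) = exp(−0.068·0.5) = 0.9666
N(−d₂) = N(-0.20) = 0.4207;  N(−d₁) = N(-0.40) = 0.3446
P = 314·0.9666·0.4207 − 322·0.3446 = 127.6877 − 110.9612 = 16.7265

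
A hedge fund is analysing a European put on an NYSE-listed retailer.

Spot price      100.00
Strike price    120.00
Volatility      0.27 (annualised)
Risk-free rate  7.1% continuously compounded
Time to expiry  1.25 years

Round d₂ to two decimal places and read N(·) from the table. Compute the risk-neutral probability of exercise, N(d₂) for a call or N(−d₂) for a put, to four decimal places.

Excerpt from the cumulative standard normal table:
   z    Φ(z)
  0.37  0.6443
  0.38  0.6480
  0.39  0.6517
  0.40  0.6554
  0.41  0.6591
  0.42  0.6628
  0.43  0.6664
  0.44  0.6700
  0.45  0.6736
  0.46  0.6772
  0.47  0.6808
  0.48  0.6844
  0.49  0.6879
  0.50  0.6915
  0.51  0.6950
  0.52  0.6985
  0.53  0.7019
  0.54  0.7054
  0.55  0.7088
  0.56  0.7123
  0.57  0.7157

0.6772

σ√T = 0.27 × 1.1180 = 0.3019
d₁ = [ln(100/120) + (0.071 + 0.27²/2)·1.25] / 0.3019 = [-0.1823 + 0.1343] / 0.3019 = -0.1590 ⇒ -0.16
d₂ = d₁ − σ√T = -0.1590 − 0.3019 = -0.4609 ⇒ -0.46
Risk-neutral Pr[S_T < K] = N(−d₂) = N(0.46) = 0.6772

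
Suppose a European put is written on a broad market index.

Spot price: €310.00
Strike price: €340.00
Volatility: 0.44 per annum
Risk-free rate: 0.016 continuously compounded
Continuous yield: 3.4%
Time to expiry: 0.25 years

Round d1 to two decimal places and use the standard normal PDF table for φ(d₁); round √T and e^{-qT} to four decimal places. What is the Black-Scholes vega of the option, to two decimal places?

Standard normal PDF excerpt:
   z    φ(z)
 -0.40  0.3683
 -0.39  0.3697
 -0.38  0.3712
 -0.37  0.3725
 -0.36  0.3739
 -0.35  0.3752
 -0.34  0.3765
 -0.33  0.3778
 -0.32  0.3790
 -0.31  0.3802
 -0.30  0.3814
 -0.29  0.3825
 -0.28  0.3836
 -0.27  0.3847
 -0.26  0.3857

σ√T = 0.44·√0.25 = 0.2200
ln(S/K) + (r − q + σ²/2)T = ln(310/340) + (0.016 − 0.034 + 0.44²/2)·0.25 = -0.0924 + 0.0197 = -0.0727
d₁ = -0.0727 / 0.2200 = -0.3303 ⇒ -0.33
√T = √0.25 = 0.5000
φ(d₁) = φ(-0.33) = 0.3778
exp(−qT) = exp(−0.034·0.25) = 0.9915
vega = S·exp(−qT)·φ(d₁)·√T = 310·0.9915·0.3778·0.5000 = 58.0612

58.06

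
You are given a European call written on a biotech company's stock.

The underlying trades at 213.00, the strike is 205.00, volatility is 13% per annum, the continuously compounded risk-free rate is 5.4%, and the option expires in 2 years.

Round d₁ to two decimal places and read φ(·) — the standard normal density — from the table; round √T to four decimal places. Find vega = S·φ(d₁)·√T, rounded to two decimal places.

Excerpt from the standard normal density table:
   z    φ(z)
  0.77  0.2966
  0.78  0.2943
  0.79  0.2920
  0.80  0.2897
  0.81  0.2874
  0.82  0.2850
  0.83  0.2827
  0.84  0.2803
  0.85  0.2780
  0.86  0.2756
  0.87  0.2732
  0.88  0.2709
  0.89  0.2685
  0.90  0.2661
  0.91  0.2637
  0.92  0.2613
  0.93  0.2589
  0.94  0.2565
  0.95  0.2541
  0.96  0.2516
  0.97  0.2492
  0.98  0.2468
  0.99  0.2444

80.88

T = 2;  σ√T = 0.1838
ln(S/K) + (r + σ²/2)T = ln(213/205) + (0.054 + 0.13²/2)·2 = 0.0383 + 0.1249 = 0.1632
d₁ = 0.1632 / 0.1838 = 0.8876 ⇒ 0.89
√T = √2 = 1.4142
φ(d₁) = φ(0.89) = 0.2685
vega = S·φ(d₁)·√T = 213·0.2685·1.4142 = 80.8788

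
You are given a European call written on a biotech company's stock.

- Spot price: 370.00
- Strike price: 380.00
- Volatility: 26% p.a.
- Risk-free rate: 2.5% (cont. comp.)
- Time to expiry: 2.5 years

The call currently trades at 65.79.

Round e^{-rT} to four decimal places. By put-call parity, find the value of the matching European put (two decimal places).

52.76

exp(−rT) = exp(−0.025·2.5) = 0.9394
Put-call parity: C − P = S − K·e^(−rT) = 370 − 380·0.9394 = 370 − 356.9720 = 13.0280
P = C − (C − P) = 65.79 − (13.0280) = 52.7620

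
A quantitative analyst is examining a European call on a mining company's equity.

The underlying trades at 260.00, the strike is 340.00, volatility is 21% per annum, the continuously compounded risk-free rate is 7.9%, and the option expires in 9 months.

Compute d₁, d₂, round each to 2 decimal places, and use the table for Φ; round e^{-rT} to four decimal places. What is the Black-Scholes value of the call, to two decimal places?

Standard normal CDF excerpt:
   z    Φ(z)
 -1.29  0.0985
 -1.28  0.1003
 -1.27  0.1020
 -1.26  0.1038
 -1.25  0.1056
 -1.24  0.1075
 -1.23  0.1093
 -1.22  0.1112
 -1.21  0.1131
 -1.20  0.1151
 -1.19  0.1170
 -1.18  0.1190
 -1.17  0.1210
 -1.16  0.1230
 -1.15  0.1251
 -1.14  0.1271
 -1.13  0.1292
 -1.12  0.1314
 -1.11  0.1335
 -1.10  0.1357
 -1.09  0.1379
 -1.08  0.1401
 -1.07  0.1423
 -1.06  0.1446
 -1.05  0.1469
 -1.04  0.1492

σ√T = 0.21·√0.75 = 0.1819
ln(S/K) + (r + σ²/2)T = ln(260/340) + (0.079 + 0.21²/2)·0.75 = -0.2683 + 0.0758 = -0.1925
d₁ = -0.1925 / 0.1819 = -1.0583 ⇒ -1.06
d₂ = d₁ − σ√T = -1.0583 − 0.1819 = -1.2402 ⇒ -1.24
exp(−rT) = exp(−0.079·0.75) = 0.9425
C = 260·N(-1.06) − 340·0.9425·N(-1.24) = 260·0.1446 − 340·0.9425·0.1075 = 37.5960 − 34.4484 = 3.1476

3.15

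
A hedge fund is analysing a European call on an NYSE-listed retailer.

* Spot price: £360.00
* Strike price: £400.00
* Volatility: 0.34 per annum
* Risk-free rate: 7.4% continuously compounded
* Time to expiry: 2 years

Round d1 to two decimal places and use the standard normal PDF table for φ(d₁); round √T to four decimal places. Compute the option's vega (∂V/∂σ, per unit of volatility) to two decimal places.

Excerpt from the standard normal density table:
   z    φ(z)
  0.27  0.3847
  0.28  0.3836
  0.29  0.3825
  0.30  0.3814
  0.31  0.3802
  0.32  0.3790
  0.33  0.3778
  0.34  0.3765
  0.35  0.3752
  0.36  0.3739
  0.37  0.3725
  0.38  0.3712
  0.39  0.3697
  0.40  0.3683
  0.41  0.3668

192.34

T = 2;  σ√T = 0.4808
d₁ = [ln(360/400) + (0.074 + 0.34²/2)·2] / 0.4808 = [-0.1054 + 0.2636] / 0.4808 = 0.3291 ⇒ 0.33
√T = √2 = 1.4142
φ(d₁) = φ(0.33) = 0.3778
vega = S·φ(d₁)·√T = 360·0.3778·1.4142 = 192.3425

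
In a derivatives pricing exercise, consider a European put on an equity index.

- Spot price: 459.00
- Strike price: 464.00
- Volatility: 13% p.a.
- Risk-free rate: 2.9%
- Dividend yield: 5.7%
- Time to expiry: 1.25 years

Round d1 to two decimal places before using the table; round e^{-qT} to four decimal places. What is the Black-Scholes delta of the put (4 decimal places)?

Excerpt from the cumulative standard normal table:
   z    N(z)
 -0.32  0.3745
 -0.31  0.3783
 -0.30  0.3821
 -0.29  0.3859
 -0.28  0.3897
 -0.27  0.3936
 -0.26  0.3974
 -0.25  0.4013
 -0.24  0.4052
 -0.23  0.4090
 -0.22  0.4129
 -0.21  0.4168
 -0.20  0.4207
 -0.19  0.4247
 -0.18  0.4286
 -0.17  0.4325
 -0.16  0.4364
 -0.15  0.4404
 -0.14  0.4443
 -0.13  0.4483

T = 1.25;  σ√T = 0.1453
d₁ = [ln(459/464) + (0.029 − 0.057 + ½·0.13²)·1.25] / (σ√T) = (-0.0108 − 0.0244) / 0.1453 = -0.2427 ≈ -0.24
N(d₁) = N(-0.24) = 0.4052
Δ_put = e^(−qT)·(N(d₁) − 1) = 0.9312·(0.4052 − 1) = -0.5539

-0.5539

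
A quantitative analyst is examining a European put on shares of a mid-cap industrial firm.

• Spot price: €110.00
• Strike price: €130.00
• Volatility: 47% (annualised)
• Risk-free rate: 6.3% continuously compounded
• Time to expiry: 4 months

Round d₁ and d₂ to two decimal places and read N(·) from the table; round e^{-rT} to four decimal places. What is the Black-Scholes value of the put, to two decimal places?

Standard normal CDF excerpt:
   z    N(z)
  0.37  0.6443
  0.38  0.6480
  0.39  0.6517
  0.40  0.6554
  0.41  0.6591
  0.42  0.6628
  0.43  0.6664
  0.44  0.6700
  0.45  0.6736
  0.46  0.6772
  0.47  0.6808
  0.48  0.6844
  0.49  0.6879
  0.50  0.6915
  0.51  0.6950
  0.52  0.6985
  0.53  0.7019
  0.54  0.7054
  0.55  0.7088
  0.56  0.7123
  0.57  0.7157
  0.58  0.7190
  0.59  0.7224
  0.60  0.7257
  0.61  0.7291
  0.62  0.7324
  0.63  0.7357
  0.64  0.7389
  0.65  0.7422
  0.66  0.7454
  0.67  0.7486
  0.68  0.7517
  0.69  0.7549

€23.20

T = 0.3333;  σ√T = 0.2714
d₁ = [ln(110/130) + (0.063 + 0.47²/2)·0.3333] / 0.2714 = [-0.1671 + 0.0578] / 0.2714 = -0.4026 ≈ -0.40
d₂ = d₁ − σ√T = -0.4026 − 0.2714 = -0.6739 ≈ -0.67
e^(−rT) = e^(−0.063·0.3333) = 0.9792
N(−d₂) = N(0.67) = 0.7486;  N(−d₁) = N(0.40) = 0.6554
P = 130·0.9792·0.7486 − 110·0.6554 = 95.2938 − 72.0940 = 23.1998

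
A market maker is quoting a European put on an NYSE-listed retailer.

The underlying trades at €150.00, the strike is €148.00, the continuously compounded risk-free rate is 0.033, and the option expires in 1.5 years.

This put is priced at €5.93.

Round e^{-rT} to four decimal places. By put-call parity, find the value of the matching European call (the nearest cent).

€15.08

exp(−rT) = exp(−0.033·1.5) = 0.9517
Put-call parity: C − P = S − K·e^(−rT) = 150 − 148·0.9517 = 150 − 140.8516 = 9.1484
C = P + (C − P) = 5.93 + (9.1484) = 15.0784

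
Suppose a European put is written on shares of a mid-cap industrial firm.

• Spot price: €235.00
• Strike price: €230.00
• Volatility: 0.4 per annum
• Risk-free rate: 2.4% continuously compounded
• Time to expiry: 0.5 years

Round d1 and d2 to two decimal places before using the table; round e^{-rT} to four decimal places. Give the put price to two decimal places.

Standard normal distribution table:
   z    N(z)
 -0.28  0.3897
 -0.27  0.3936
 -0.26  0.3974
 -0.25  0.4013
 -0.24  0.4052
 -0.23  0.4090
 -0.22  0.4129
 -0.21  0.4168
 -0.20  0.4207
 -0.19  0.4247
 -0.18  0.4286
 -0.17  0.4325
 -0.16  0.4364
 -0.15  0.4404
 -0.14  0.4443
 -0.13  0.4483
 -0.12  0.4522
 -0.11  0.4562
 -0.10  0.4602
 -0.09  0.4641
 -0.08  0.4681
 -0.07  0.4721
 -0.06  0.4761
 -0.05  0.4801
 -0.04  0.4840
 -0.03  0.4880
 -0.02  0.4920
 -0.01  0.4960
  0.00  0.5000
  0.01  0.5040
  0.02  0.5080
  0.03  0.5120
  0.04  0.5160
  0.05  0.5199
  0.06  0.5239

€22.06

σ√T = 0.4 × 0.7071 = 0.2828
ln(S/K) + (r + σ²/2)T = ln(235/230) + (0.024 + 0.4²/2)·0.5 = 0.0215 + 0.0520 = 0.0735
d₁ = 0.0735 / 0.2828 = 0.2599 → 0.26
d₂ = d₁ − σ√T = 0.2599 − 0.2828 = -0.0230 → -0.02
exp(−rT) = exp(−0.024·0.5) = 0.9881
N(−d₂) = N(0.02) = 0.5080;  N(−d₁) = N(-0.26) = 0.3974
P = 230·0.9881·0.5080 − 235·0.3974 = 115.4496 − 93.3890 = 22.0606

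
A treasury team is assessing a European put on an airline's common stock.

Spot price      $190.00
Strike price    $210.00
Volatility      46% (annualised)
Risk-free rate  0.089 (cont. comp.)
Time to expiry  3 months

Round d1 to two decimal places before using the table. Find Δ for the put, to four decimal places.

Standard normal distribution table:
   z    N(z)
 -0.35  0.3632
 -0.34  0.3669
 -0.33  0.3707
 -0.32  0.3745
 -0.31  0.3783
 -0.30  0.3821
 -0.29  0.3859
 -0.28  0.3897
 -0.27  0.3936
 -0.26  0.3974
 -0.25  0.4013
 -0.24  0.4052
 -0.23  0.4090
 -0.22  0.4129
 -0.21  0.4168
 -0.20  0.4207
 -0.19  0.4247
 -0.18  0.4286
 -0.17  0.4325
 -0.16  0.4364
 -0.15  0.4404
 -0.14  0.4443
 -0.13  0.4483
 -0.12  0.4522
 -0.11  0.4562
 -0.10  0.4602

σ√T = 0.46·√0.25 = 0.2300
d₁ = [ln(190/210) + (0.089 + 0.46²/2)·0.25] / 0.2300 = [-0.1001 + 0.0487] / 0.2300 = -0.2234 ⇒ -0.22
N(d₁) = N(-0.22) = 0.4129
Δ_put = N(d₁) − 1 = 0.4129 − 1 = -0.5871

-0.5871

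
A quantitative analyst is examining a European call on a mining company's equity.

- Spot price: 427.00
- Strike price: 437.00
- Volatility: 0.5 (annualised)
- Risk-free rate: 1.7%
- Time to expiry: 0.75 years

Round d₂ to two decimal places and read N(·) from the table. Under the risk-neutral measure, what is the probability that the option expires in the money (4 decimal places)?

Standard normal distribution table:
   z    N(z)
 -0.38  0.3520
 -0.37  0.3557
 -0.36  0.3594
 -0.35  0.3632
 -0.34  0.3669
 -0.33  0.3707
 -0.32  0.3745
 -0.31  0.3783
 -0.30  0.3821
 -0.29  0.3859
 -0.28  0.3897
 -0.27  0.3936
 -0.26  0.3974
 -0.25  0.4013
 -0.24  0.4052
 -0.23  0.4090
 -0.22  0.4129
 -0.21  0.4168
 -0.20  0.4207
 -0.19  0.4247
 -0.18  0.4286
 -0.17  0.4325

0.4052

σ√T = 0.5 × 0.8660 = 0.4330
d₁ = [ln(427/437) + (0.017 + 0.5²/2)·0.75] / 0.4330 = [-0.0231 + 0.1065] / 0.4330 = 0.1925 ⇒ 0.19
d₂ = d₁ − σ√T = 0.1925 − 0.4330 = -0.2405 ⇒ -0.24
Risk-neutral Pr[S_T > K] = N(d₂) = N(-0.24) = 0.4052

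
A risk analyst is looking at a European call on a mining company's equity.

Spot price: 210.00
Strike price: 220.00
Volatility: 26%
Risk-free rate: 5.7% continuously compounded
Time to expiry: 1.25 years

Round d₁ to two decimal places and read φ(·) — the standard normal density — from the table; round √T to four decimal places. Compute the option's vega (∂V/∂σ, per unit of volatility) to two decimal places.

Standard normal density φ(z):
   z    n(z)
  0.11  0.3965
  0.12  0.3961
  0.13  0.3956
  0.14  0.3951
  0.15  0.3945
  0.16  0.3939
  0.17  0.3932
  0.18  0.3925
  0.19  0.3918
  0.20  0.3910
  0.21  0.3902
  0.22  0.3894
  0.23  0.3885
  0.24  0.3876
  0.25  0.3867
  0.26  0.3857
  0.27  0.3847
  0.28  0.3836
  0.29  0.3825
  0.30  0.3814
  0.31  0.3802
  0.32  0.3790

91.21

T = 1.25;  σ√T = 0.2907
d₁ = [ln(210/220) + (0.057 + ½·0.26²)·1.25] / (σ√T) = (-0.0465 + 0.1135) / 0.2907 = 0.2304 ≈ 0.23
√T = √1.25 = 1.1180
φ(d₁) = φ(0.23) = 0.3885
vega = S·φ(d₁)·√T = 210·0.3885·1.1180 = 91.2120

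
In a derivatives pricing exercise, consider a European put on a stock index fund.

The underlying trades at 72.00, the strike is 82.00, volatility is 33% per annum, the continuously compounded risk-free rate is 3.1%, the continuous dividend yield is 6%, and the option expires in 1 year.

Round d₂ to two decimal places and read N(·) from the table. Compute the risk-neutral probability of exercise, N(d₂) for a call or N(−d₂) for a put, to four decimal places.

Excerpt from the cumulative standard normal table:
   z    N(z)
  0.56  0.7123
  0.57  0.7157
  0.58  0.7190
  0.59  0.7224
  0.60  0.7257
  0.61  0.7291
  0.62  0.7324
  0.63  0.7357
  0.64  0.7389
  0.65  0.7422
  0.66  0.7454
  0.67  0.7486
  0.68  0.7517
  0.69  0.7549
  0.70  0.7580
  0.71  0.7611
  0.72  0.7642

0.7422

σ√T = 0.33 × 1.0000 = 0.3300
ln(S/K) + (r − q + σ²/2)T = ln(72/82) + (0.031 − 0.06 + 0.33²/2)·1 = -0.1301 + 0.0255 = -0.1046
d₁ = -0.1046 / 0.3300 = -0.3170 which rounds to -0.32
d₂ = d₁ − σ√T = -0.3170 − 0.3300 = -0.6470 which rounds to -0.65
Pr(exercise) under Q = N(−d₂) = N(0.65) = 0.7422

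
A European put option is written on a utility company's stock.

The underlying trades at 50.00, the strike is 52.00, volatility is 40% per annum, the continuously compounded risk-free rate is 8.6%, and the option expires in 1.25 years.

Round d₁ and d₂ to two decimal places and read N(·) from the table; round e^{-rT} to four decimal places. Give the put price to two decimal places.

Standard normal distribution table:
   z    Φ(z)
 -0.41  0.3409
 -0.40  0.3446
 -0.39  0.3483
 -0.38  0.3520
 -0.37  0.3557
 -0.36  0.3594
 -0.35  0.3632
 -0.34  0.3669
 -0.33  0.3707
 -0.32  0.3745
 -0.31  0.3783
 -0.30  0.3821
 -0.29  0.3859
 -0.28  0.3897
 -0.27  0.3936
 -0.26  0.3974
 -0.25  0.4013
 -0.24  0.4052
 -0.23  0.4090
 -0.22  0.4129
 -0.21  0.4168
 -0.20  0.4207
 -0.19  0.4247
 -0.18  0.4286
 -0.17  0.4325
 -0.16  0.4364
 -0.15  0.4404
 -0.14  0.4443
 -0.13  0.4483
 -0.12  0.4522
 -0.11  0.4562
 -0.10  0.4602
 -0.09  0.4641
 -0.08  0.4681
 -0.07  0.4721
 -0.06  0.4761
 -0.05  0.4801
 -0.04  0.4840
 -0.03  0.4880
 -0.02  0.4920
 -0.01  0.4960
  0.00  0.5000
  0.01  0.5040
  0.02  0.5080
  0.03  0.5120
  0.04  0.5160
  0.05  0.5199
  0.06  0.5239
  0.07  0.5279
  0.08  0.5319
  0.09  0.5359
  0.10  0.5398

7.05

σ√T = 0.4·√1.25 = 0.4472
d₁ = [ln(50/52) + (0.086 + 0.4²/2)·1.25] / 0.4472 = [-0.0392 + 0.2075] / 0.4472 = 0.3763 ≈ 0.38
d₂ = d₁ − σ√T = 0.3763 − 0.4472 = -0.0709 ≈ -0.07
e^(−rT) = e^(−0.086·1.25) = 0.8981
P = 52·0.8981·N(0.07) − 50·N(-0.38) = 52·0.8981·0.5279 − 50·0.3520 = 24.6536 − 17.6000 = 7.0536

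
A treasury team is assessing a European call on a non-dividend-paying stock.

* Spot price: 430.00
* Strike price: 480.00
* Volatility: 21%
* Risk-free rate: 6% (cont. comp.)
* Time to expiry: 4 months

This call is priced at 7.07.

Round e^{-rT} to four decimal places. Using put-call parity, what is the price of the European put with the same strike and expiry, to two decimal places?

47.57

e^(−rT) = e^(−0.06·0.3333) = 0.9802
Put-call parity: C − P = S − K·e^(−rT) = 430 − 480·0.9802 = 430 − 470.4960 = -40.4960
P = C − (C − P) = 7.07 − (-40.4960) = 47.5660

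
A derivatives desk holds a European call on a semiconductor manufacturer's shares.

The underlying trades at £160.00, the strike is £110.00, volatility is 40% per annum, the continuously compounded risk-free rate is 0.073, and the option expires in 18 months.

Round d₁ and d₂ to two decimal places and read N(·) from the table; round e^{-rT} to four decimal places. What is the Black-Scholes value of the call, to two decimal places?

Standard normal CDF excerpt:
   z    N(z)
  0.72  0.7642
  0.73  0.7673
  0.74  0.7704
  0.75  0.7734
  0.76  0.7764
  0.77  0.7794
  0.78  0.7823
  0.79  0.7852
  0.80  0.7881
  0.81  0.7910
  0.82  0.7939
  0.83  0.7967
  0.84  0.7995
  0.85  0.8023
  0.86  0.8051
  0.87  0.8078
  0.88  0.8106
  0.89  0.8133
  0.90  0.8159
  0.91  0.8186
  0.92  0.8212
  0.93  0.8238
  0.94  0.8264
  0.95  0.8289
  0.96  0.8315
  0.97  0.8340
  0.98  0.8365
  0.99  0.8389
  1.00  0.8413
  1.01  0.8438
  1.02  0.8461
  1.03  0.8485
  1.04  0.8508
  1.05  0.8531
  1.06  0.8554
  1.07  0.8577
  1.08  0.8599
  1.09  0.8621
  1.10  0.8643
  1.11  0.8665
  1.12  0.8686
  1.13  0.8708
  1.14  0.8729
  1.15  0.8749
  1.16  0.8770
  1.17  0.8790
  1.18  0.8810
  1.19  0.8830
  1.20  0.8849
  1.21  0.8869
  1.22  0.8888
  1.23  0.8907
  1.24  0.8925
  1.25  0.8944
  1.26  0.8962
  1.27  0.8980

£66.56

σ√T = 0.4 × 1.2247 = 0.4899
ln(S/K) + (r + σ²/2)T = ln(160/110) + (0.073 + 0.4²/2)·1.5 = 0.3747 + 0.2295 = 0.6042
d₁ = 0.6042 / 0.4899 = 1.2333 ⇒ 1.23
d₂ = d₁ − σ√T = 1.2333 − 0.4899 = 0.7434 ⇒ 0.74
exp(−rT) = exp(−0.073·1.5) = 0.8963
N(d₁) = N(1.23) = 0.8907;  N(d₂) = N(0.74) = 0.7704
C = 160·0.8907 − 110·0.8963·0.7704 = 142.5120 − 75.9560 = 66.5560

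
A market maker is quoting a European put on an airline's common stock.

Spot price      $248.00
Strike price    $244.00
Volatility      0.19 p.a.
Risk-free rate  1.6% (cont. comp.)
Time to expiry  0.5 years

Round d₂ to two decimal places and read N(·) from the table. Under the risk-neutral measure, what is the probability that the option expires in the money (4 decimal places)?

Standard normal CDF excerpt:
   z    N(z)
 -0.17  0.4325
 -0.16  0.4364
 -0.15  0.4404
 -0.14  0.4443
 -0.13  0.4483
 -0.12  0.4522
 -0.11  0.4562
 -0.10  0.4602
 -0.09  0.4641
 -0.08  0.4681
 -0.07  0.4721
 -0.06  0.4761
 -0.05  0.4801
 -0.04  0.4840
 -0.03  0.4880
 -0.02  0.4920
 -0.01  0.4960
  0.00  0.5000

0.4562

T = 0.5;  σ√T = 0.1344
d₁ = [ln(248/244) + (0.016 + 0.19²/2)·0.5] / 0.1344 = [0.0163 + 0.0170] / 0.1344 = 0.2478 ⇒ 0.25
d₂ = d₁ − σ√T = 0.2478 − 0.1344 = 0.1134 ⇒ 0.11
Pr(exercise) under Q = N(−d₂) = N(-0.11) = 0.4562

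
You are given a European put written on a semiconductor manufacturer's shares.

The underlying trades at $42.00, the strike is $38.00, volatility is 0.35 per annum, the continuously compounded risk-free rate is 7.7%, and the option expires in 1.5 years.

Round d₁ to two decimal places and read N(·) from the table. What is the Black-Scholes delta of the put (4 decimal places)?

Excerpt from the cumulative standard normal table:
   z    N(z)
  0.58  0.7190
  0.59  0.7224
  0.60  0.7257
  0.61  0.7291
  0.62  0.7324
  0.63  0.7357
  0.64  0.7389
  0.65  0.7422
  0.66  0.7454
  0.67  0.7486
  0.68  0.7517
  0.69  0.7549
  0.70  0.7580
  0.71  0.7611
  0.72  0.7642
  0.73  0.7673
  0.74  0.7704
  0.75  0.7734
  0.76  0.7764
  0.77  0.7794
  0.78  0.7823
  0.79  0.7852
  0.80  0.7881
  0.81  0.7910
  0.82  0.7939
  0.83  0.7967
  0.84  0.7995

σ√T = 0.35·√1.5 = 0.4287
ln(S/K) + (r + σ²/2)T = ln(42/38) + (0.077 + 0.35²/2)·1.5 = 0.1001 + 0.2074 = 0.3075
d₁ = 0.3075 / 0.4287 = 0.7173 ≈ 0.72
N(d₁) = N(0.72) = 0.7642
Δ_put = N(d₁) − 1 = 0.7642 − 1 = -0.2358

-0.2358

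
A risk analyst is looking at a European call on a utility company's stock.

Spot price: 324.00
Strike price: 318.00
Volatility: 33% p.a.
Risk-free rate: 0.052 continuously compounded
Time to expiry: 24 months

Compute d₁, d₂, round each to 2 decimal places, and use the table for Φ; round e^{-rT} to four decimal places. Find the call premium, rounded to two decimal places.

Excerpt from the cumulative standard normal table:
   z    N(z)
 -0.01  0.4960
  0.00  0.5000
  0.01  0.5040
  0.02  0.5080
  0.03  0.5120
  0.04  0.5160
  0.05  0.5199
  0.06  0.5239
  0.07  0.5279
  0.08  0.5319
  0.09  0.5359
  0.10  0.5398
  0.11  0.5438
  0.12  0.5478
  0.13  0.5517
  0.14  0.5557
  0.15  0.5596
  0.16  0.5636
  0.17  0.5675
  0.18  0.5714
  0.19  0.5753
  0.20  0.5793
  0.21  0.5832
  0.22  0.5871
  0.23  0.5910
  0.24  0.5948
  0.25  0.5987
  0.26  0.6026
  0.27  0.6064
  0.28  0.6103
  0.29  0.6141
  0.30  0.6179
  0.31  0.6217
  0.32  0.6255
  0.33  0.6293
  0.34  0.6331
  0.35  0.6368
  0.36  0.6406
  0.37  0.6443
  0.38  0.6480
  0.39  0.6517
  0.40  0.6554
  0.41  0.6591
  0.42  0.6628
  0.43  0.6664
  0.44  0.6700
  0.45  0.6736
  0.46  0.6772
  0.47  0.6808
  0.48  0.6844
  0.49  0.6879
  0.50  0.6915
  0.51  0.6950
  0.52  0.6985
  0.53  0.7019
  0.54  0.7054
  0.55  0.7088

77.32

T = 2;  σ√T = 0.4667
ln(S/K) + (r + σ²/2)T = ln(324/318) + (0.052 + 0.33²/2)·2 = 0.0187 + 0.2129 = 0.2316
d₁ = 0.2316 / 0.4667 = 0.4962 ≈ 0.50
d₂ = d₁ − σ√T = 0.4962 − 0.4667 = 0.0296 ≈ 0.03
exp(−rT) = exp(−0.052·2) = 0.9012
C = 324·N(0.50) − 318·0.9012·N(0.03) = 324·0.6915 − 318·0.9012·0.5120 = 224.0460 − 146.7298 = 77.3162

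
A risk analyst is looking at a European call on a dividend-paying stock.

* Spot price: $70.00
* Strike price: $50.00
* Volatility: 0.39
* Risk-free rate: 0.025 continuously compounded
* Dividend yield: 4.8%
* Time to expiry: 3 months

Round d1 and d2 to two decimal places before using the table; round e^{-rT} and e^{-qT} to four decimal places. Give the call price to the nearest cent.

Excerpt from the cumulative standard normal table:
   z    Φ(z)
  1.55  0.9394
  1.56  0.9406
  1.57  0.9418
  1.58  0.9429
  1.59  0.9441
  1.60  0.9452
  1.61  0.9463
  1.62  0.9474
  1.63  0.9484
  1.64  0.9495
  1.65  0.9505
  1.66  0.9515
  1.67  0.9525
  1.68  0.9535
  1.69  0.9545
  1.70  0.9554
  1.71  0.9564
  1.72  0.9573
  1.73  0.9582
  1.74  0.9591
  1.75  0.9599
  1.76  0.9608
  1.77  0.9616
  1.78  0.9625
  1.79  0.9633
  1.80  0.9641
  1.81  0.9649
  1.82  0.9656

σ√T = 0.39·√0.25 = 0.1950
ln(S/K) + (r − q + σ²/2)T = ln(70/50) + (0.025 − 0.048 + 0.39²/2)·0.25 = 0.3365 + 0.0133 = 0.3497
d₁ = 0.3497 / 0.1950 = 1.7935 which rounds to 1.79
d₂ = d₁ − σ√T = 1.7935 − 0.1950 = 1.5985 which rounds to 1.60
exp(−qT) = exp(−0.048·0.25) = 0.9881;  exp(−rT) = exp(−0.025·0.25) = 0.9938
N(d₁) = N(1.79) = 0.9633;  N(d₂) = N(1.60) = 0.9452
C = 70·0.9881·0.9633 − 50·0.9938·0.9452 = 66.6286 − 46.9670 = 19.6616

$19.66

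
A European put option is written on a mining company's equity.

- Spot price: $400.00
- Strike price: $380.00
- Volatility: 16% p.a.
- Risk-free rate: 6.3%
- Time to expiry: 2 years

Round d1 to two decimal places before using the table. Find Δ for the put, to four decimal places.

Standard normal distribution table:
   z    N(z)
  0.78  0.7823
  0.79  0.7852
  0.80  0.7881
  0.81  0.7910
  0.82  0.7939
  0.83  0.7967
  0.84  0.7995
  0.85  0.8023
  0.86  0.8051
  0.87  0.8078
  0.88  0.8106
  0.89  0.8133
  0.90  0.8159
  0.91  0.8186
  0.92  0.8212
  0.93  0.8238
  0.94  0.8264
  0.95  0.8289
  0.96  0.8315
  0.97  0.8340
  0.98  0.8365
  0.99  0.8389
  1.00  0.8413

σ√T = 0.16 × 1.4142 = 0.2263
ln(S/K) + (r + σ²/2)T = ln(400/380) + (0.063 + 0.16²/2)·2 = 0.0513 + 0.1516 = 0.2029
d₁ = 0.2029 / 0.2263 = 0.8967 ≈ 0.90
N(d₁) = N(0.90) = 0.8159
Δ_put = N(d₁) − 1 = 0.8159 − 1 = -0.1841

-0.1841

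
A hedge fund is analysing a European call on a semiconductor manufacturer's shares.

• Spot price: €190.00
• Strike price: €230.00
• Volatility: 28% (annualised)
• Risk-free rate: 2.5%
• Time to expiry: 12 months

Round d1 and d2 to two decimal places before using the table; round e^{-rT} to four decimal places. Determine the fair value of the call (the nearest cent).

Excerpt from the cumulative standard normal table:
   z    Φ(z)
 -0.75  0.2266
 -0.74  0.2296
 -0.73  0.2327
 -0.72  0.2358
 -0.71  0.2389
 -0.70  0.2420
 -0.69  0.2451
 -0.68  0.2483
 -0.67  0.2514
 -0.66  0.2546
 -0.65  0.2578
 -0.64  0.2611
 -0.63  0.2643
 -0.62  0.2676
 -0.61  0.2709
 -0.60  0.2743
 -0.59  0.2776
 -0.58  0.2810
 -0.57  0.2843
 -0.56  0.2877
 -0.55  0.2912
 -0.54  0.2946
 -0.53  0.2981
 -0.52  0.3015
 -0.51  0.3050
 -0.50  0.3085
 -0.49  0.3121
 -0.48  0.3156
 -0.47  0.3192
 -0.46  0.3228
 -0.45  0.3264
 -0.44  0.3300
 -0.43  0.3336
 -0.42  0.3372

σ√T = 0.28 × 1.0000 = 0.2800
ln(S/K) + (r + σ²/2)T = ln(190/230) + (0.025 + 0.28²/2)·1 = -0.1911 + 0.0642 = -0.1269
d₁ = -0.1269 / 0.2800 = -0.4531 which rounds to -0.45
d₂ = d₁ − σ√T = -0.4531 − 0.2800 = -0.7331 which rounds to -0.73
exp(−rT) = exp(−0.025·1) = 0.9753
N(d₁) = N(-0.45) = 0.3264;  N(d₂) = N(-0.73) = 0.2327
C = 190·0.3264 − 230·0.9753·0.2327 = 62.0160 − 52.1990 = 9.8170

€9.82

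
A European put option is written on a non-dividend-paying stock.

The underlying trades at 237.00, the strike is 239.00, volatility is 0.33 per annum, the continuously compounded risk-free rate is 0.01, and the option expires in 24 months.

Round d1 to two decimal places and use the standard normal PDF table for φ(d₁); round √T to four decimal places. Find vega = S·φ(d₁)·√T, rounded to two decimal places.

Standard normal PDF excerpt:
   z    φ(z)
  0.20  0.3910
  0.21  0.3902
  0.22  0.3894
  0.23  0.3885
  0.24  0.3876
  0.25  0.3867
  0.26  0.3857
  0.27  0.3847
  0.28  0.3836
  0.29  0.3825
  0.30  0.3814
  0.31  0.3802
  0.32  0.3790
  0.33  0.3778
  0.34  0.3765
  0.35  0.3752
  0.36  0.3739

σ√T = 0.33·√2 = 0.4667
d₁ = [ln(237/239) + (0.01 + ½·0.33²)·2] / (σ√T) = (-0.0084 + 0.1289) / 0.4667 = 0.2582 ≈ 0.26
√T = √2 = 1.4142
φ(d₁) = φ(0.26) = 0.3857
vega = S·φ(d₁)·√T = 237·0.3857·1.4142 = 129.2733

129.27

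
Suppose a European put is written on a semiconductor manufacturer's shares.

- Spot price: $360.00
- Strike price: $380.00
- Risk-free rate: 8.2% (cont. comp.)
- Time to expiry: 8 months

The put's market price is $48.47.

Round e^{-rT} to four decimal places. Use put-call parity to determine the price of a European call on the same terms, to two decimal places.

exp(−rT) = exp(−0.082·0.6667) = 0.9468
Put-call parity: C − P = S − K·e^(−rT) = 360 − 380·0.9468 = 360 − 359.7840 = 0.2160
C = P + (C − P) = 48.47 + (0.2160) = 48.6860

$48.69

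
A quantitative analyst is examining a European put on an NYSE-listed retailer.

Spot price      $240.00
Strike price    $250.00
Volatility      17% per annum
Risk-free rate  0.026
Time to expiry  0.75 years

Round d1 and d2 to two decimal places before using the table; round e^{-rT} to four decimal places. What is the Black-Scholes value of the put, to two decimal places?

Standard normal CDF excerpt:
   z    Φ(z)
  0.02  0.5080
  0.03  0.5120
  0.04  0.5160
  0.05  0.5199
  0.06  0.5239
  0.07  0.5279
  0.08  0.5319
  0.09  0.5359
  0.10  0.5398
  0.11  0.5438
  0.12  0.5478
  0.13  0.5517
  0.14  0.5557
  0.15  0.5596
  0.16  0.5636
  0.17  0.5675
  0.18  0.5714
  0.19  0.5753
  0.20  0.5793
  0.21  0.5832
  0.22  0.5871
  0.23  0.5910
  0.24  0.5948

σ√T = 0.17 × 0.8660 = 0.1472
d₁ = [ln(240/250) + (0.026 + 0.17²/2)·0.75] / 0.1472 = [-0.0408 + 0.0303] / 0.1472 = -0.0712 → -0.07
d₂ = d₁ − σ√T = -0.0712 − 0.1472 = -0.2184 → -0.22
e^(−rT) = e^(−0.026·0.75) = 0.9807
N(−d₂) = N(0.22) = 0.5871;  N(−d₁) = N(0.07) = 0.5279
P = 250·0.9807·0.5871 − 240·0.5279 = 143.9422 − 126.6960 = 17.2462

$17.25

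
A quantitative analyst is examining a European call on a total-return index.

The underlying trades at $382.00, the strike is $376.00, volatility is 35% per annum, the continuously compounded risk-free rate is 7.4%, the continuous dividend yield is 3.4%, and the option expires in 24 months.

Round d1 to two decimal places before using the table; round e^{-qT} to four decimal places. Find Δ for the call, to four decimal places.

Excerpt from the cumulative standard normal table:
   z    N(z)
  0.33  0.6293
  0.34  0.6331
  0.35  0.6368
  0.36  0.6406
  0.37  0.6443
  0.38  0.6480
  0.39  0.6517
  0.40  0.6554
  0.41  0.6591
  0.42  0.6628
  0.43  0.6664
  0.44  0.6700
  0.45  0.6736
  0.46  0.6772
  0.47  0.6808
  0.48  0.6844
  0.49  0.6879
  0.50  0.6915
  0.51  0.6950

0.6260

σ√T = 0.35·√2 = 0.4950
d₁ = [ln(382/376) + (0.074 − 0.034 + 0.35²/2)·2] / 0.4950 = [0.0158 + 0.2025] / 0.4950 = 0.4411 ⇒ 0.44
N(d₁) = N(0.44) = 0.6700
Δ_call = exp(−qT)·N(d₁) = 0.9343·0.6700 = 0.6260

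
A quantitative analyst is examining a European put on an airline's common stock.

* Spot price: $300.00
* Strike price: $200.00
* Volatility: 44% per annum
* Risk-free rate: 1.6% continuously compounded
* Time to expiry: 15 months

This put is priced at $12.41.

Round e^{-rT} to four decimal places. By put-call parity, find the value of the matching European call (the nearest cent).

$116.37

e^(−rT) = e^(−0.016·1.25) = 0.9802
Put-call parity: C − P = S − K·e^(−rT) = 300 − 200·0.9802 = 300 − 196.0400 = 103.9600
C = P + (C − P) = 12.41 + (103.9600) = 116.3700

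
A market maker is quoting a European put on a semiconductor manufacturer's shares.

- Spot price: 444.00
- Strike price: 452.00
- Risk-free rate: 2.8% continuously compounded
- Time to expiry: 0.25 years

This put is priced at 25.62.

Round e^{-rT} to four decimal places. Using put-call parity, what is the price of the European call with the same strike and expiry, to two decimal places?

e^(−rT) = e^(−0.028·0.25) = 0.9930
Put-call parity: C − P = S − K·e^(−rT) = 444 − 452·0.9930 = 444 − 448.8360 = -4.8360
C = P + (C − P) = 25.62 + (-4.8360) = 20.7840

20.78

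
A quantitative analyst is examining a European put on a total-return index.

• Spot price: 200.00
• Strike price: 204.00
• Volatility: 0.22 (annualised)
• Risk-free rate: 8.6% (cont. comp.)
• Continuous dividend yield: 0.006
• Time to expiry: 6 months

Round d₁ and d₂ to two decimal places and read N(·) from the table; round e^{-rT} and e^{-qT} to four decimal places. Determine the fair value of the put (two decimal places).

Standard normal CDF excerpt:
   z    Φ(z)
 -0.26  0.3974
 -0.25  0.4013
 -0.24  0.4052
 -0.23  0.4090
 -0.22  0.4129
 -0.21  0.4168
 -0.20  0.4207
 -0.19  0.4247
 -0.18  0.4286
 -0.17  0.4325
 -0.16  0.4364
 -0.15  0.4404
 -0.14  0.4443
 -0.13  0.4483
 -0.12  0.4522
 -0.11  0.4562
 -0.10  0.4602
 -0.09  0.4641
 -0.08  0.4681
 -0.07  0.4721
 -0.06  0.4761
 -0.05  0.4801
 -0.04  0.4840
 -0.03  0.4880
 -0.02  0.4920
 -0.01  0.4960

T = 0.5;  σ√T = 0.1556
d₁ = [ln(200/204) + (0.086 − 0.006 + 0.22²/2)·0.5] / 0.1556 = [-0.0198 + 0.0521] / 0.1556 = 0.2076 ≈ 0.21
d₂ = d₁ − σ√T = 0.2076 − 0.1556 = 0.0521 ≈ 0.05
e^(−qT) = e^(−0.006·0.5) = 0.9970;  e^(−rT) = e^(−0.086·0.5) = 0.9579
N(−d₂) = N(-0.05) = 0.4801;  N(−d₁) = N(-0.21) = 0.4168
P = 204·0.9579·0.4801 − 200·0.9970·0.4168 = 93.8171 − 83.1099 = 10.7072

10.71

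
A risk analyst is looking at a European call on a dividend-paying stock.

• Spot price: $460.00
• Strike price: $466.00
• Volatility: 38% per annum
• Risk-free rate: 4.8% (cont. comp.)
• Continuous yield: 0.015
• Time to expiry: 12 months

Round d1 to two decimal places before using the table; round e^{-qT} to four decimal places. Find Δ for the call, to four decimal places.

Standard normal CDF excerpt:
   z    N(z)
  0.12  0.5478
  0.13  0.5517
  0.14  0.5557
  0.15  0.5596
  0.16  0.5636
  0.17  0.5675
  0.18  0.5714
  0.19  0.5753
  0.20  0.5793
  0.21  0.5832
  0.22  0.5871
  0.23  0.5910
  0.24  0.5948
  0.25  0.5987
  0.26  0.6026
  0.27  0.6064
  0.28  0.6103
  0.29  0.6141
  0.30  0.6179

T = 1;  σ√T = 0.3800
d₁ = [ln(460/466) + (0.048 − 0.015 + 0.38²/2)·1] / 0.3800 = [-0.0130 + 0.1052] / 0.3800 = 0.2427 ≈ 0.24
N(d₁) = N(0.24) = 0.5948
Δ_call = exp(−qT)·N(d₁) = 0.9851·0.5948 = 0.5859

0.5859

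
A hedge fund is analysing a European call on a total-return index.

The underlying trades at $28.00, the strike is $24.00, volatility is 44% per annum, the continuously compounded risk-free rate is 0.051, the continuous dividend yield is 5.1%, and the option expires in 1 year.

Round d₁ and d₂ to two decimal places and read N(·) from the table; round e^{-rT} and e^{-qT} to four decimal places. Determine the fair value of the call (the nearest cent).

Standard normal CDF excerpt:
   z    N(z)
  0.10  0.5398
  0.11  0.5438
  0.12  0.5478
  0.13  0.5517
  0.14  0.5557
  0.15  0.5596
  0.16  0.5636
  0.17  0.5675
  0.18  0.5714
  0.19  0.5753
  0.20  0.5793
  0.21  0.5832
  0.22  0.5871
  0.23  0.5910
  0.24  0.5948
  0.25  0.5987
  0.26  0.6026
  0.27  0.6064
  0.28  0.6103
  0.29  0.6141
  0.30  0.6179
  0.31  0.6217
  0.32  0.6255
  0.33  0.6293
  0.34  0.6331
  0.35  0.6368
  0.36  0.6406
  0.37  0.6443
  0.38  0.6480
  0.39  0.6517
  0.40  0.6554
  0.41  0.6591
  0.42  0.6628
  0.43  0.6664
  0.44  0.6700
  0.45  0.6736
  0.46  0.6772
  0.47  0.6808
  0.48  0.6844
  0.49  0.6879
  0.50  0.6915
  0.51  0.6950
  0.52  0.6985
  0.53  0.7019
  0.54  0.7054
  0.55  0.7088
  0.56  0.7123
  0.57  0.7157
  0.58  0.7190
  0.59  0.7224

T = 1;  σ√T = 0.4400
d₁ = [ln(28/24) + (0.051 − 0.051 + 0.44²/2)·1] / 0.4400 = [0.1542 + 0.0968] / 0.4400 = 0.5703 ⇒ 0.57
d₂ = d₁ − σ√T = 0.5703 − 0.4400 = 0.1303 ⇒ 0.13
e^(−qT) = e^(−0.051·1) = 0.9503;  e^(−rT) = e^(−0.051·1) = 0.9503
N(d₁) = N(0.57) = 0.7157;  N(d₂) = N(0.13) = 0.5517
C = 28·0.9503·0.7157 − 24·0.9503·0.5517 = 19.0436 − 12.5827 = 6.4609

$6.46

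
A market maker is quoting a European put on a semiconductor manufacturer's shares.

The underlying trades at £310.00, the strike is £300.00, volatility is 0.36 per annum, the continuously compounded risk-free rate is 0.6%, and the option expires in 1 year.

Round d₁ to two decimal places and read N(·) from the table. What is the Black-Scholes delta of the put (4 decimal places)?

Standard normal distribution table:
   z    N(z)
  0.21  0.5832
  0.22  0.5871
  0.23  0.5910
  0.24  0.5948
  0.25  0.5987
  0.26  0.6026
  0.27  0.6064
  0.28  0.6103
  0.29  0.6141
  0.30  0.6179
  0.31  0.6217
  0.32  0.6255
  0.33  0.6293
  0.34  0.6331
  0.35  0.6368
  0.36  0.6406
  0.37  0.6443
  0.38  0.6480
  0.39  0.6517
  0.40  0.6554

-0.3859

σ√T = 0.36·√1 = 0.3600
ln(S/K) + (r + σ²/2)T = ln(310/300) + (0.006 + 0.36²/2)·1 = 0.0328 + 0.0708 = 0.1036
d₁ = 0.1036 / 0.3600 = 0.2877 ≈ 0.29
N(d₁) = N(0.29) = 0.6141
Δ_put = N(d₁) − 1 = 0.6141 − 1 = -0.3859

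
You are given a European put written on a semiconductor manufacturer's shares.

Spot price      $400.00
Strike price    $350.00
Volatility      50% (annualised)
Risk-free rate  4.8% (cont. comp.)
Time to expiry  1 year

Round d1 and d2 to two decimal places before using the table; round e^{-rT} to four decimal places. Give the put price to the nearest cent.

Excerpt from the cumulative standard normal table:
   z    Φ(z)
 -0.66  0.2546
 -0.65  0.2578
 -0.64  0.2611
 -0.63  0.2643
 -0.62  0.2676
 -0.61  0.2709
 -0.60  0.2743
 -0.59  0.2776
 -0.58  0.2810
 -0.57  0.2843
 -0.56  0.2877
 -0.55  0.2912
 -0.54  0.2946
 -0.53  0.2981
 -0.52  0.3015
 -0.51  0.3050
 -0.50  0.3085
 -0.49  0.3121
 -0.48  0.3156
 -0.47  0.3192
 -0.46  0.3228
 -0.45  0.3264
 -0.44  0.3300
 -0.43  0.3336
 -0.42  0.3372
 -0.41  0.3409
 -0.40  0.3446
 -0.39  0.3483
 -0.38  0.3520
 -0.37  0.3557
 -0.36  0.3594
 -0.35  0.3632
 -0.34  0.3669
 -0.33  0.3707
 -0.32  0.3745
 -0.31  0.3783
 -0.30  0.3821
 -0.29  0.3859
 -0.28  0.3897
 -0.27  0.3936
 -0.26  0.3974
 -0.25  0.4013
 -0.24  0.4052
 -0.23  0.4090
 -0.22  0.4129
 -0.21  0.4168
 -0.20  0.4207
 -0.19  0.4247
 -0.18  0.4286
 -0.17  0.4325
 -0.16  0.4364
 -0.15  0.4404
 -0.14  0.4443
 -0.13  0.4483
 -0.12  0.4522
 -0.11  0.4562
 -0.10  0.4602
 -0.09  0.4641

T = 1;  σ√T = 0.5000
d₁ = [ln(400/350) + (0.048 + ½·0.5²)·1] / (σ√T) = (0.1335 + 0.1730) / 0.5000 = 0.6131 → 0.61
d₂ = 0.6131 − 0.5000 = 0.1131 → 0.11
exp(−rT) = exp(−0.048·1) = 0.9531
P = 350·0.9531·N(-0.11) − 400·N(-0.61) = 350·0.9531·0.4562 − 400·0.2709 = 152.1815 − 108.3600 = 43.8215

$43.82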